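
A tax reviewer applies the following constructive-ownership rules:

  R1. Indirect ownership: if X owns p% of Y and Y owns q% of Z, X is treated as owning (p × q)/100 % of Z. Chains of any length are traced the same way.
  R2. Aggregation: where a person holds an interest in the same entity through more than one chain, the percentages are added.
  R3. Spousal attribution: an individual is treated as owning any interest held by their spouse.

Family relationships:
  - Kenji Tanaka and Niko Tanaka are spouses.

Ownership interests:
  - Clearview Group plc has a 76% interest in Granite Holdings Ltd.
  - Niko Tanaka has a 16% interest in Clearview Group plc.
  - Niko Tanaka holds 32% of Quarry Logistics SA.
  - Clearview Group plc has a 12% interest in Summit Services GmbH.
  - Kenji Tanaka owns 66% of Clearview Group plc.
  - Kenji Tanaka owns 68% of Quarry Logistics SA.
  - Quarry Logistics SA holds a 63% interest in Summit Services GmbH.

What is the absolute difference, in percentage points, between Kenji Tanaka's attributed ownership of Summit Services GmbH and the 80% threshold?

By spousal attribution (R3), Kenji Tanaka is treated as also owning Niko Tanaka's interest in Clearview Group plc, giving 66% + 16% = 82%.
By spousal attribution (R3), Kenji Tanaka is treated as also owning Niko Tanaka's interest in Quarry Logistics SA, giving 68% + 32% = 100%.
Chain via Clearview Group plc (R1): 82% × 12% = 9.84% of Summit Services GmbH.
Chain via Quarry Logistics SA (R1): 100% × 63% = 63% of Summit Services GmbH.
Aggregating (R2): 9.84% + 63% = 72.84%.
72.84% falls short of the 80% threshold by 7.16 percentage points.

7.16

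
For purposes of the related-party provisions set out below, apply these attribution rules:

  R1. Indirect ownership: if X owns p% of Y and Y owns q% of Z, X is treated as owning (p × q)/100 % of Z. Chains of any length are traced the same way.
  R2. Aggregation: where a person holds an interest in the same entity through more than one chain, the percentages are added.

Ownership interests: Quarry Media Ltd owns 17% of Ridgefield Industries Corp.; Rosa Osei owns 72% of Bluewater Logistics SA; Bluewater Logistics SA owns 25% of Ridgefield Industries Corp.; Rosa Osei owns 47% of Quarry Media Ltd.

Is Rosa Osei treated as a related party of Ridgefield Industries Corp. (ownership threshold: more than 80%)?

Chain via Quarry Media Ltd (R1): 47% × 17% = 7.99% of Ridgefield Industries Corp.
Chain via Bluewater Logistics SA (R1): 72% × 25% = 18% of Ridgefield Industries Corp.
Aggregating (R2): 7.99% + 18% = 25.99%.
25.99% does not exceed the 80% threshold, so Rosa is not a related party to Ridgefield Industries Corp.

No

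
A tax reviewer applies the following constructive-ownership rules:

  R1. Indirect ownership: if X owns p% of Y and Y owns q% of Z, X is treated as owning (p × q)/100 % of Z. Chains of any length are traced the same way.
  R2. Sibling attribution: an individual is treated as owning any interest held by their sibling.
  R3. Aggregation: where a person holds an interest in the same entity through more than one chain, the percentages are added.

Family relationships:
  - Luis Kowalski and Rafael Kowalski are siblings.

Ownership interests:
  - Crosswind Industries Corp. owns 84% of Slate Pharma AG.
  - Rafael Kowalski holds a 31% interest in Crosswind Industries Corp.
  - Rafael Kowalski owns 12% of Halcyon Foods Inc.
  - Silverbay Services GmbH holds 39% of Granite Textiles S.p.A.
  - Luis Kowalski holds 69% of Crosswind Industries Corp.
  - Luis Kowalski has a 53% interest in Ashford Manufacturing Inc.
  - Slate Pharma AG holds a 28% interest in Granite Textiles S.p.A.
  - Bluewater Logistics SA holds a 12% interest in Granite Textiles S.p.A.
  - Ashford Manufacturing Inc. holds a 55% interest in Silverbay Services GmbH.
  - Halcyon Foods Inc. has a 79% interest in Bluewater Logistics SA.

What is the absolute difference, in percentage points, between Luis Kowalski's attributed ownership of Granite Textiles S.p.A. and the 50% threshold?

By sibling attribution (R2), Luis Kowalski is treated as also owning Rafael Kowalski's interest in Crosswind Industries Corp, giving 69% + 31% = 100%.
By sibling attribution (R2), Luis Kowalski is treated as owning Rafael Kowalski's 12% interest in Halcyon Foods Inc.
Chain via Crosswind Industries Corp. → Slate Pharma AG (R1): 100% × 84% × 28% = 23.52% of Granite Textiles S.p.A.
Chain via Ashford Manufacturing Inc. → Silverbay Services GmbH (R1): 53% × 55% × 39% = 11.3685% of Granite Textiles S.p.A.
Chain via Halcyon Foods Inc. → Bluewater Logistics SA (R1): 12% × 79% × 12% = 1.1376% of Granite Textiles S.p.A.
Aggregating (R3): 23.52% + 11.3685% + 1.1376% = 36.0261%.
36.0261% falls short of the 50% threshold by 13.9739 percentage points.

13.9739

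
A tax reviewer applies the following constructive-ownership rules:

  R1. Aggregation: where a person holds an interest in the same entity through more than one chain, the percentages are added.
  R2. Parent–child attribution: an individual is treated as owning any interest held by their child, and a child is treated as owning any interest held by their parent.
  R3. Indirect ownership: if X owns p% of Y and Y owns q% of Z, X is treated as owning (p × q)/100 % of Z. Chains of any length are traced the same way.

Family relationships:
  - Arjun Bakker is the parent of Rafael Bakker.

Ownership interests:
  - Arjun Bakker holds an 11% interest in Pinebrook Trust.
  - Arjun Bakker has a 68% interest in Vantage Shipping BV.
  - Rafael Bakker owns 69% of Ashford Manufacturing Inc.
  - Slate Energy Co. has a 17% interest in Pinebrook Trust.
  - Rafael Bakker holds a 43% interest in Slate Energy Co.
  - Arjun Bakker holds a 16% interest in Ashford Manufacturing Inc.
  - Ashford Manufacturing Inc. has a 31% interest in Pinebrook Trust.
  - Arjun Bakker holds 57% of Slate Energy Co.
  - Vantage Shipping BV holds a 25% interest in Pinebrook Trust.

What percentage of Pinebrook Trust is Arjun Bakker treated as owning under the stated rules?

By parent–child attribution (R2), Arjun Bakker is treated as also owning Rafael Bakker's interest in Slate Energy Co, giving 57% + 43% = 100%.
By parent–child attribution (R2), Arjun Bakker is treated as also owning Rafael Bakker's interest in Ashford Manufacturing Inc, giving 16% + 69% = 85%.
Chain via Slate Energy Co. (R3): 100% × 17% = 17% of Pinebrook Trust.
Chain via Vantage Shipping BV (R3): 68% × 25% = 17% of Pinebrook Trust.
Chain via Ashford Manufacturing Inc. (R3): 85% × 31% = 26.35% of Pinebrook Trust.
Direct interest in Pinebrook Trust: 11%.
Aggregating (R1): 17% + 17% + 26.35% + 11% = 71.35%.

71.35%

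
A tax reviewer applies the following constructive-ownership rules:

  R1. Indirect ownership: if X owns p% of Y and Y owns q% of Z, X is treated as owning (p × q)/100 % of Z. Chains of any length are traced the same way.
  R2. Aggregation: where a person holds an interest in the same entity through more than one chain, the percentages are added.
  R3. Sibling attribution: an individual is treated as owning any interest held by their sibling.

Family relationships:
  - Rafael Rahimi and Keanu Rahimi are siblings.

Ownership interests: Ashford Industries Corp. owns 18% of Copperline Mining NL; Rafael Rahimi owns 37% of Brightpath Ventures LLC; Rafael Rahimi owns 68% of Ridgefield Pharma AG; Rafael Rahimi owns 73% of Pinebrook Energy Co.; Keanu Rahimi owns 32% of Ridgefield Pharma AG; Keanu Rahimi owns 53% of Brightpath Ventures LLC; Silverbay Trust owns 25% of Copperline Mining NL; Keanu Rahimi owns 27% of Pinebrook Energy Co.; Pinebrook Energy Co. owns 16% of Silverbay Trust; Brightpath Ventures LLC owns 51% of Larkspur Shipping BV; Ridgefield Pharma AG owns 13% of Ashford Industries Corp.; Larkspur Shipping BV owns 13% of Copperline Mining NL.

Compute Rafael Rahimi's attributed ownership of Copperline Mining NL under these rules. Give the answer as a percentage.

12.307%

By sibling attribution (R3), Rafael Rahimi is treated as also owning Keanu Rahimi's interest in Pinebrook Energy Co, giving 73% + 27% = 100%.
By sibling attribution (R3), Rafael Rahimi is treated as also owning Keanu Rahimi's interest in Brightpath Ventures LLC, giving 37% + 53% = 90%.
By sibling attribution (R3), Rafael Rahimi is treated as also owning Keanu Rahimi's interest in Ridgefield Pharma AG, giving 68% + 32% = 100%.
Chain via Pinebrook Energy Co. → Silverbay Trust (R1): 100% × 16% × 25% = 4% of Copperline Mining NL.
Chain via Brightpath Ventures LLC → Larkspur Shipping BV (R1): 90% × 51% × 13% = 5.967% of Copperline Mining NL.
Chain via Ridgefield Pharma AG → Ashford Industries Corp. (R1): 100% × 13% × 18% = 2.34% of Copperline Mining NL.
Aggregating (R2): 4% + 5.967% + 2.34% = 12.307%.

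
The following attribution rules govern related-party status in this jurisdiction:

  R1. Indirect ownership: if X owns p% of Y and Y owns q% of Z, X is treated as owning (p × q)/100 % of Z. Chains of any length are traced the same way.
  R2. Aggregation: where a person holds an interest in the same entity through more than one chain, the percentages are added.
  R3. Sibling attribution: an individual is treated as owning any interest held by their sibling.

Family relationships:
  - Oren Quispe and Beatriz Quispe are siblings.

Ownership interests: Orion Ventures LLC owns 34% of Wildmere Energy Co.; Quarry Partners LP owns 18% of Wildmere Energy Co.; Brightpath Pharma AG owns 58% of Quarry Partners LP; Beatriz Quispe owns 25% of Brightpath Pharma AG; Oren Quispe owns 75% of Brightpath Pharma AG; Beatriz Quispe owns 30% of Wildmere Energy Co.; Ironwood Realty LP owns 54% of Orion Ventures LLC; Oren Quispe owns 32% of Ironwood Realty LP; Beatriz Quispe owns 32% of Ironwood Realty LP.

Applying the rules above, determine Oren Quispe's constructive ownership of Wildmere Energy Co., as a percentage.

52.1904%

By sibling attribution (R3), Oren Quispe is treated as also owning Beatriz Quispe's interest in Brightpath Pharma AG, giving 75% + 25% = 100%.
By sibling attribution (R3), Oren Quispe is treated as also owning Beatriz Quispe's interest in Ironwood Realty LP, giving 32% + 32% = 64%.
By sibling attribution (R3), Oren Quispe is treated as owning Beatriz Quispe's 30% interest in Wildmere Energy Co.
Chain via Brightpath Pharma AG → Quarry Partners LP (R1): 100% × 58% × 18% = 10.44% of Wildmere Energy Co.
Chain via Ironwood Realty LP → Orion Ventures LLC (R1): 64% × 54% × 34% = 11.7504% of Wildmere Energy Co.
Direct interest in Wildmere Energy Co: 30%.
Aggregating (R2): 10.44% + 11.7504% + 30% = 52.1904%.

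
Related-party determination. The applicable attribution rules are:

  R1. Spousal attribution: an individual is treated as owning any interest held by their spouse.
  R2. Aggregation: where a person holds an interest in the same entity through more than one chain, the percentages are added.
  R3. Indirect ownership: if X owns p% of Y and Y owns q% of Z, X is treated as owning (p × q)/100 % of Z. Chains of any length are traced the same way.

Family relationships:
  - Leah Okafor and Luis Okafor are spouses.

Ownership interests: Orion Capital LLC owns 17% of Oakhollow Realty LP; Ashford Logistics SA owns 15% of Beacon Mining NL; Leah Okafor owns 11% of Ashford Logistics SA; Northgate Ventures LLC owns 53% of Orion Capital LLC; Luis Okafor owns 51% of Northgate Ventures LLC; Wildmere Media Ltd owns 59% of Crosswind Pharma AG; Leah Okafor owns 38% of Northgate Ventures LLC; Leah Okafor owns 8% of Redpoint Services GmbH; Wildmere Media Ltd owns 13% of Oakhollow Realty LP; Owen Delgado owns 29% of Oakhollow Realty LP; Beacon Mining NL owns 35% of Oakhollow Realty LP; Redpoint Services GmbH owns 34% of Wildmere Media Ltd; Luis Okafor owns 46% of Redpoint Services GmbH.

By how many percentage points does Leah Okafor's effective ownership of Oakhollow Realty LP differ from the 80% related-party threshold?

By spousal attribution (R1), Leah Okafor is treated as also owning Luis Okafor's interest in Redpoint Services GmbH, giving 8% + 46% = 54%.
By spousal attribution (R1), Leah Okafor is treated as also owning Luis Okafor's interest in Northgate Ventures LLC, giving 38% + 51% = 89%.
Chain via Redpoint Services GmbH → Wildmere Media Ltd (R3): 54% × 34% × 13% = 2.3868% of Oakhollow Realty LP.
Chain via Ashford Logistics SA → Beacon Mining NL (R3): 11% × 15% × 35% = 0.5775% of Oakhollow Realty LP.
Chain via Northgate Ventures LLC → Orion Capital LLC (R3): 89% × 53% × 17% = 8.0189% of Oakhollow Realty LP.
Aggregating (R2): 2.3868% + 0.5775% + 8.0189% = 10.9832%.
10.9832% falls short of the 80% threshold by 69.0168 percentage points.

69.0168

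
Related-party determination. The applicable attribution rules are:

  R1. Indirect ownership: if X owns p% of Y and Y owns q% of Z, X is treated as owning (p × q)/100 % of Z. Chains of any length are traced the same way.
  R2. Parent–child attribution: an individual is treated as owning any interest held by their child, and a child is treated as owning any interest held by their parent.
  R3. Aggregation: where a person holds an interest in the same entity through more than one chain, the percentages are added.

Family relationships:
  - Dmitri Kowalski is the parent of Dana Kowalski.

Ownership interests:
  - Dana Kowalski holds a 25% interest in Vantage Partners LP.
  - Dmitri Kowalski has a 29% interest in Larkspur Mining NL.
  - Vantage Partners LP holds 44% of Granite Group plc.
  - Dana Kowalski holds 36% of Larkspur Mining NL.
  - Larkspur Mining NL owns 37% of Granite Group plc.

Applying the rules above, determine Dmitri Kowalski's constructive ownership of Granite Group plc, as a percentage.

By parent–child attribution (R2), Dmitri Kowalski is treated as also owning Dana Kowalski's interest in Larkspur Mining NL, giving 29% + 36% = 65%.
By parent–child attribution (R2), Dmitri Kowalski is treated as owning Dana Kowalski's 25% interest in Vantage Partners LP.
Chain via Larkspur Mining NL (R1): 65% × 37% = 24.05% of Granite Group plc.
Chain via Vantage Partners LP (R1): 25% × 44% = 11% of Granite Group plc.
Aggregating (R3): 24.05% + 11% = 35.05%.

35.05%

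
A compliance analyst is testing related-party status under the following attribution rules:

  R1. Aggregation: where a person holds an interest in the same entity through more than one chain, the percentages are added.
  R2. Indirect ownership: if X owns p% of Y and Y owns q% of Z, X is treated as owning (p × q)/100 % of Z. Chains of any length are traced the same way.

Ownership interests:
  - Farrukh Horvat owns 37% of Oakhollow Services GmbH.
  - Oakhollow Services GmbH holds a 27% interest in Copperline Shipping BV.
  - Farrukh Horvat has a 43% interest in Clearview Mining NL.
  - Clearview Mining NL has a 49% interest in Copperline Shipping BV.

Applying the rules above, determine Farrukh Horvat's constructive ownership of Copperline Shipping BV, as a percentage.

31.06%

Chain via Clearview Mining NL (R2): 43% × 49% = 21.07% of Copperline Shipping BV.
Chain via Oakhollow Services GmbH (R2): 37% × 27% = 9.99% of Copperline Shipping BV.
Aggregating (R1): 21.07% + 9.99% = 31.06%.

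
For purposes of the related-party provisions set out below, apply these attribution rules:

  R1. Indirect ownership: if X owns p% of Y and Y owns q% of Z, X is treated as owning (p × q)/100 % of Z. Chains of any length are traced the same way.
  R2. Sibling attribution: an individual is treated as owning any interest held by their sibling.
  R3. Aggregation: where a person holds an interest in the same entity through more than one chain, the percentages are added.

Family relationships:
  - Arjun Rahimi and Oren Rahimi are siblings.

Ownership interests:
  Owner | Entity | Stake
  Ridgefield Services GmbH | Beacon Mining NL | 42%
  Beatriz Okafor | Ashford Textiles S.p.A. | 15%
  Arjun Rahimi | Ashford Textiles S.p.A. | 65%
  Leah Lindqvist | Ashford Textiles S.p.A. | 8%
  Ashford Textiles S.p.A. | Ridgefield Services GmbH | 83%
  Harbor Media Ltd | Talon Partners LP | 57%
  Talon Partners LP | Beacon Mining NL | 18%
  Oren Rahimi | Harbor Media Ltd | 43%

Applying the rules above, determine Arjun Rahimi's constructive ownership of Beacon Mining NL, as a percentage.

27.0708%

By sibling attribution (R2), Arjun Rahimi is treated as owning Oren Rahimi's 43% interest in Harbor Media Ltd.
Chain via Ashford Textiles S.p.A. → Ridgefield Services GmbH (R1): 65% × 83% × 42% = 22.659% of Beacon Mining NL.
Chain via Harbor Media Ltd → Talon Partners LP (R1): 43% × 57% × 18% = 4.4118% of Beacon Mining NL.
Aggregating (R3): 22.659% + 4.4118% = 27.0708%.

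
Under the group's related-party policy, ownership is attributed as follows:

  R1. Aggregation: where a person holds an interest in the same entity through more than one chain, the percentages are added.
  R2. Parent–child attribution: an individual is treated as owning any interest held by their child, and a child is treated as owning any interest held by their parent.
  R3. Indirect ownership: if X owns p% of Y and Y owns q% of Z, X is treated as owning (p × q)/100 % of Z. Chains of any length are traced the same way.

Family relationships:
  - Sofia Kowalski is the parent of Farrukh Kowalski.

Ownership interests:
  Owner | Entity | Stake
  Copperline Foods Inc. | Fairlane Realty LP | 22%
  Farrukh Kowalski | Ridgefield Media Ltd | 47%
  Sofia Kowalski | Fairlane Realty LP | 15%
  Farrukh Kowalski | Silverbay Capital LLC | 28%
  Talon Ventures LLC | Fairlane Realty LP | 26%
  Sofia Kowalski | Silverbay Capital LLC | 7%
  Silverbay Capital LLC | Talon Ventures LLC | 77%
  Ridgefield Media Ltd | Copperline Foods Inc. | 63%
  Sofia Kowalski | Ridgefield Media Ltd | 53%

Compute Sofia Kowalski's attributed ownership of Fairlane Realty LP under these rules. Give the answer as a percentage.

35.867%

By parent–child attribution (R2), Sofia Kowalski is treated as also owning Farrukh Kowalski's interest in Ridgefield Media Ltd, giving 53% + 47% = 100%.
By parent–child attribution (R2), Sofia Kowalski is treated as also owning Farrukh Kowalski's interest in Silverbay Capital LLC, giving 7% + 28% = 35%.
Chain via Ridgefield Media Ltd → Copperline Foods Inc. (R3): 100% × 63% × 22% = 13.86% of Fairlane Realty LP.
Chain via Silverbay Capital LLC → Talon Ventures LLC (R3): 35% × 77% × 26% = 7.007% of Fairlane Realty LP.
Direct interest in Fairlane Realty LP: 15%.
Aggregating (R1): 13.86% + 7.007% + 15% = 35.867%.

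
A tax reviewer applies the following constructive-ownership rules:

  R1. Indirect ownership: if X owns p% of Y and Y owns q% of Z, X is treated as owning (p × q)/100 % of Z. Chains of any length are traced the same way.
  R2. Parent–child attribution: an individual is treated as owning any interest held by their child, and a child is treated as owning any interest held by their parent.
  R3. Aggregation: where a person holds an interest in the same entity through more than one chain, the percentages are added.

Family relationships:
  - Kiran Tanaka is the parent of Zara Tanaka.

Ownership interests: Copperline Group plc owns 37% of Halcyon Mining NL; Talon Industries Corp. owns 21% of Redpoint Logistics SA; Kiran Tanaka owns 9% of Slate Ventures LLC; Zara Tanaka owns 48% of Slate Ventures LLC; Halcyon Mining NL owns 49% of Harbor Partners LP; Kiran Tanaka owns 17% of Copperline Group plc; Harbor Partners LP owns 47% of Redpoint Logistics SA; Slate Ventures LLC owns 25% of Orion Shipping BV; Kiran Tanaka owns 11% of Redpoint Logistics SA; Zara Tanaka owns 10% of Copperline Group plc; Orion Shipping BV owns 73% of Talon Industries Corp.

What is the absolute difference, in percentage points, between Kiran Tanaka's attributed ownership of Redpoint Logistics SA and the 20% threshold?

By parent–child attribution (R2), Kiran Tanaka is treated as also owning Zara Tanaka's interest in Slate Ventures LLC, giving 9% + 48% = 57%.
By parent–child attribution (R2), Kiran Tanaka is treated as also owning Zara Tanaka's interest in Copperline Group plc, giving 17% + 10% = 27%.
Chain via Slate Ventures LLC → Orion Shipping BV → Talon Industries Corp. (R1): 57% × 25% × 73% × 21% = 2.184525% of Redpoint Logistics SA.
Chain via Copperline Group plc → Halcyon Mining NL → Harbor Partners LP (R1): 27% × 37% × 49% × 47% = 2.300697% of Redpoint Logistics SA.
Direct interest in Redpoint Logistics SA: 11%.
Aggregating (R3): 2.184525% + 2.300697% + 11% = 15.485222%.
15.485222% falls short of the 20% threshold by 4.514778 percentage points.

4.514778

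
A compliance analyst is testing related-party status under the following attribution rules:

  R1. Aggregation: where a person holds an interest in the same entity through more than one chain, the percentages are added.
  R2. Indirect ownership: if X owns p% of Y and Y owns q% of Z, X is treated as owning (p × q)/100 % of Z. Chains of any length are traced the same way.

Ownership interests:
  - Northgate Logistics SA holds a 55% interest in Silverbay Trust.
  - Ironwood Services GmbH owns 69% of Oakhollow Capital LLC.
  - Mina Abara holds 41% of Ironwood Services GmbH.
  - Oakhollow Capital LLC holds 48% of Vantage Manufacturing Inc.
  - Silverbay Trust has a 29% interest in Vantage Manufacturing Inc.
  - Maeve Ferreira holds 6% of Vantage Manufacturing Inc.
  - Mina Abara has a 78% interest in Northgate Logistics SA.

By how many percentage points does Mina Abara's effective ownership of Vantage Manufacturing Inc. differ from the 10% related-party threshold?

16.0202

Chain via Ironwood Services GmbH → Oakhollow Capital LLC (R2): 41% × 69% × 48% = 13.5792% of Vantage Manufacturing Inc.
Chain via Northgate Logistics SA → Silverbay Trust (R2): 78% × 55% × 29% = 12.441% of Vantage Manufacturing Inc.
Aggregating (R1): 13.5792% + 12.441% = 26.0202%.
26.0202% exceeds the 10% threshold by 16.0202 percentage points.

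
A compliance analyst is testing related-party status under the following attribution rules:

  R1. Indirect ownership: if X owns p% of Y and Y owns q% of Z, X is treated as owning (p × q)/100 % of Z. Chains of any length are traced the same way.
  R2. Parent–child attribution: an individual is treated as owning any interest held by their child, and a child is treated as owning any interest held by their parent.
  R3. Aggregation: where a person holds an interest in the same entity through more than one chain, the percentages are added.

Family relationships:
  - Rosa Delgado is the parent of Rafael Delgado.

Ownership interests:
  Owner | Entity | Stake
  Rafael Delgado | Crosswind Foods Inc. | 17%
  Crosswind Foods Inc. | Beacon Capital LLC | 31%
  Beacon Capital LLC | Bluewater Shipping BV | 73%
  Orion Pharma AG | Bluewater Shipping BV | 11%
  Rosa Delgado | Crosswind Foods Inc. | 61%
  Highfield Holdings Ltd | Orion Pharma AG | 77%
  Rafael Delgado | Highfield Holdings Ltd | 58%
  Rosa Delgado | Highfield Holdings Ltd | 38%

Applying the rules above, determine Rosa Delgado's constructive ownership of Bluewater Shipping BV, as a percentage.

By parent–child attribution (R2), Rosa Delgado is treated as also owning Rafael Delgado's interest in Highfield Holdings Ltd, giving 38% + 58% = 96%.
By parent–child attribution (R2), Rosa Delgado is treated as also owning Rafael Delgado's interest in Crosswind Foods Inc, giving 61% + 17% = 78%.
Chain via Highfield Holdings Ltd → Orion Pharma AG (R1): 96% × 77% × 11% = 8.1312% of Bluewater Shipping BV.
Chain via Crosswind Foods Inc. → Beacon Capital LLC (R1): 78% × 31% × 73% = 17.6514% of Bluewater Shipping BV.
Aggregating (R3): 8.1312% + 17.6514% = 25.7826%.

25.7826%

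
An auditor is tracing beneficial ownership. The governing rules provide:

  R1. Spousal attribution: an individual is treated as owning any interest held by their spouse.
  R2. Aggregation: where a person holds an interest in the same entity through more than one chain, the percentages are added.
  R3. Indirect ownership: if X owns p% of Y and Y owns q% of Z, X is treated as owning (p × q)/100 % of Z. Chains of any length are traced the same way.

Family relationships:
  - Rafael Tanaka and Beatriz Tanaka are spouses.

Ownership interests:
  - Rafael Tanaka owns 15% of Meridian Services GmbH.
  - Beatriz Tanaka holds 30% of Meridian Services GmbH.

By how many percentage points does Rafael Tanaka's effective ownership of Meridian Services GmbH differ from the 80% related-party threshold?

35

By spousal attribution (R1), Rafael Tanaka is treated as also owning Beatriz Tanaka's interest in Meridian Services GmbH, giving 15% + 30% = 45%.
Direct interest in Meridian Services GmbH: 45%.
45% falls short of the 80% threshold by 35 percentage points.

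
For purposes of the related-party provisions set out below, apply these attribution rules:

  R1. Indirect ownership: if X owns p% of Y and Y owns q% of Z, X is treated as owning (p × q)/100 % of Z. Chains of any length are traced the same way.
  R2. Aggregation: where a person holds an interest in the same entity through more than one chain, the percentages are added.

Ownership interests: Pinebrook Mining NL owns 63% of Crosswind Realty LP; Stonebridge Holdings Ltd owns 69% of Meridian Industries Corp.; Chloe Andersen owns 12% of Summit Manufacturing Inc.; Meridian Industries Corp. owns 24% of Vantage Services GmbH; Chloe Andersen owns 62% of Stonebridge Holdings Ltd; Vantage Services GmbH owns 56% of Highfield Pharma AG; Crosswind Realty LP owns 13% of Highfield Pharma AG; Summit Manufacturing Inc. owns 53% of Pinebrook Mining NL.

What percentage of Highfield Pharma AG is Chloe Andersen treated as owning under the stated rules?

Chain via Stonebridge Holdings Ltd → Meridian Industries Corp. → Vantage Services GmbH (R1): 62% × 69% × 24% × 56% = 5.749632% of Highfield Pharma AG.
Chain via Summit Manufacturing Inc. → Pinebrook Mining NL → Crosswind Realty LP (R1): 12% × 53% × 63% × 13% = 0.520884% of Highfield Pharma AG.
Aggregating (R2): 5.749632% + 0.520884% = 6.270516%.

6.270516%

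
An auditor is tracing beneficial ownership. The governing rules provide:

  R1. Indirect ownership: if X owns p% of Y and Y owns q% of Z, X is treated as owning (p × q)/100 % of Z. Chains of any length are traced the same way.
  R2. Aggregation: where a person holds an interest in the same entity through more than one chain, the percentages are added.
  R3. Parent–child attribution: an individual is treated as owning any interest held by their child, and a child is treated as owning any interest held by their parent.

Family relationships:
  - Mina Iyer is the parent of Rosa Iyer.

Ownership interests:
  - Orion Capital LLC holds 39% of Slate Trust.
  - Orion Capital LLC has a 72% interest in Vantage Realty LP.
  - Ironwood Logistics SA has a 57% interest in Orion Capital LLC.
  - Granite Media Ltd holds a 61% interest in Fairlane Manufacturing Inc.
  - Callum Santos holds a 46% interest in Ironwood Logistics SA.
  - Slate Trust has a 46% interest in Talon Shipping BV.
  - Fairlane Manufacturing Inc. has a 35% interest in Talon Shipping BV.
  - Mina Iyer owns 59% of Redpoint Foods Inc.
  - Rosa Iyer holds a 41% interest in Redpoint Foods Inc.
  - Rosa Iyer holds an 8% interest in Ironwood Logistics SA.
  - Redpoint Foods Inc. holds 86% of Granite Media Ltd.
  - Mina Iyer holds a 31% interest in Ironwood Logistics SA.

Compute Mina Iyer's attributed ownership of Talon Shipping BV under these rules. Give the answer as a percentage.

22.349062%

By parent–child attribution (R3), Mina Iyer is treated as also owning Rosa Iyer's interest in Ironwood Logistics SA, giving 31% + 8% = 39%.
By parent–child attribution (R3), Mina Iyer is treated as also owning Rosa Iyer's interest in Redpoint Foods Inc, giving 59% + 41% = 100%.
Chain via Ironwood Logistics SA → Orion Capital LLC → Slate Trust (R1): 39% × 57% × 39% × 46% = 3.988062% of Talon Shipping BV.
Chain via Redpoint Foods Inc. → Granite Media Ltd → Fairlane Manufacturing Inc. (R1): 100% × 86% × 61% × 35% = 18.361% of Talon Shipping BV.
Aggregating (R2): 3.988062% + 18.361% = 22.349062%.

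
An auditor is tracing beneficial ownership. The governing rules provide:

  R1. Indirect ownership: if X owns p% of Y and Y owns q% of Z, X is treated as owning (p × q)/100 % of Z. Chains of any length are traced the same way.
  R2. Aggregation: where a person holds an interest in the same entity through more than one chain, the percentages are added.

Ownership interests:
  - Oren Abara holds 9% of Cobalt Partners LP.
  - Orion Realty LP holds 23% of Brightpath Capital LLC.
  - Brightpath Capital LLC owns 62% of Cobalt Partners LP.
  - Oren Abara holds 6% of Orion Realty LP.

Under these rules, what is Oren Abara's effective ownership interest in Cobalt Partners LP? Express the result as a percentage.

9.8556%

Chain via Orion Realty LP → Brightpath Capital LLC (R1): 6% × 23% × 62% = 0.8556% of Cobalt Partners LP.
Direct interest in Cobalt Partners LP: 9%.
Aggregating (R2): 0.8556% + 9% = 9.8556%.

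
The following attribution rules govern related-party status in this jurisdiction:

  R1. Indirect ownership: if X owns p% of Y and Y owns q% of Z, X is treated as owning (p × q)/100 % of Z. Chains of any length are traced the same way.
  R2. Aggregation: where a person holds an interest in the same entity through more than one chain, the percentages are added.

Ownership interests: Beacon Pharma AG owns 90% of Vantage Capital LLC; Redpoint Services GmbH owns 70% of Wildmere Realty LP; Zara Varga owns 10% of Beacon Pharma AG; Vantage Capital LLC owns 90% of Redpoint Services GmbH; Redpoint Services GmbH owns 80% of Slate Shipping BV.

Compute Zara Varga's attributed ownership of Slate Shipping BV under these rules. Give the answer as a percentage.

Chain via Beacon Pharma AG → Vantage Capital LLC → Redpoint Services GmbH (R1): 10% × 90% × 90% × 80% = 6.48% of Slate Shipping BV.

6.48%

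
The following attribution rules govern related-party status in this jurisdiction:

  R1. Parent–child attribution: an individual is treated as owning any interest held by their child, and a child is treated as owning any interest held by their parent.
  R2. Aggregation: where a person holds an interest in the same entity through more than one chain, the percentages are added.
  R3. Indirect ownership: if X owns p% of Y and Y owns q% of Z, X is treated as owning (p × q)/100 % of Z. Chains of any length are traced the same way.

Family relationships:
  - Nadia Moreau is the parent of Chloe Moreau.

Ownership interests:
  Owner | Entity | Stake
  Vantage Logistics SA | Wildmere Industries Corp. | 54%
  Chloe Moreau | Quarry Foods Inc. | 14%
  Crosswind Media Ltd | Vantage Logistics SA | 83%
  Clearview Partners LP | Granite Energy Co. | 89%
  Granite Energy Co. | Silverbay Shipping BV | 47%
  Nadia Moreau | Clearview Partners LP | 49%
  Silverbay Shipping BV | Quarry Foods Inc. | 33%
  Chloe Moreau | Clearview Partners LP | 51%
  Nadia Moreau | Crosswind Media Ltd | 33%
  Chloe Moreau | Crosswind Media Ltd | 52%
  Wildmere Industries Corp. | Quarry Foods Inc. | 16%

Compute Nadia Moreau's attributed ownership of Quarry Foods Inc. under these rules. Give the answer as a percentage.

33.89942%

By parent–child attribution (R1), Nadia Moreau is treated as also owning Chloe Moreau's interest in Clearview Partners LP, giving 49% + 51% = 100%.
By parent–child attribution (R1), Nadia Moreau is treated as also owning Chloe Moreau's interest in Crosswind Media Ltd, giving 33% + 52% = 85%.
By parent–child attribution (R1), Nadia Moreau is treated as owning Chloe Moreau's 14% interest in Quarry Foods Inc.
Chain via Clearview Partners LP → Granite Energy Co. → Silverbay Shipping BV (R3): 100% × 89% × 47% × 33% = 13.8039% of Quarry Foods Inc.
Chain via Crosswind Media Ltd → Vantage Logistics SA → Wildmere Industries Corp. (R3): 85% × 83% × 54% × 16% = 6.09552% of Quarry Foods Inc.
Direct interest in Quarry Foods Inc: 14%.
Aggregating (R2): 13.8039% + 6.09552% + 14% = 33.89942%.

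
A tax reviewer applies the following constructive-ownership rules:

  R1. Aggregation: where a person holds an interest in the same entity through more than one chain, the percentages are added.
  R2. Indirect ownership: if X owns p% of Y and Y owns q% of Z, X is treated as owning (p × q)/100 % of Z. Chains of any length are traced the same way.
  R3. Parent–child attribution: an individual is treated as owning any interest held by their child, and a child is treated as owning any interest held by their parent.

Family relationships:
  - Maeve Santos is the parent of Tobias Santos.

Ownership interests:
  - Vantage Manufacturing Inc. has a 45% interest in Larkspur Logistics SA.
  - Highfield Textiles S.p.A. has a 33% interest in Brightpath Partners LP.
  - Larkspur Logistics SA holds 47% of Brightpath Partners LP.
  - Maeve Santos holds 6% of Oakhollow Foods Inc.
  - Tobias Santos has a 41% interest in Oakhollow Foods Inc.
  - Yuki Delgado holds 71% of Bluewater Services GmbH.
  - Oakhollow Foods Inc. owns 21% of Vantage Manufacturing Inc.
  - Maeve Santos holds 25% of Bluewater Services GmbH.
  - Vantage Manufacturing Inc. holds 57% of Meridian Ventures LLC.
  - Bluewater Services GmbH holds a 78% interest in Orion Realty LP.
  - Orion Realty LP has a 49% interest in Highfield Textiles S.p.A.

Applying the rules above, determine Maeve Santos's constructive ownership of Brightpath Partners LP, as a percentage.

By parent–child attribution (R3), Maeve Santos is treated as also owning Tobias Santos's interest in Oakhollow Foods Inc, giving 6% + 41% = 47%.
Chain via Bluewater Services GmbH → Orion Realty LP → Highfield Textiles S.p.A. (R2): 25% × 78% × 49% × 33% = 3.15315% of Brightpath Partners LP.
Chain via Oakhollow Foods Inc. → Vantage Manufacturing Inc. → Larkspur Logistics SA (R2): 47% × 21% × 45% × 47% = 2.087505% of Brightpath Partners LP.
Aggregating (R1): 3.15315% + 2.087505% = 5.240655%.

5.240655%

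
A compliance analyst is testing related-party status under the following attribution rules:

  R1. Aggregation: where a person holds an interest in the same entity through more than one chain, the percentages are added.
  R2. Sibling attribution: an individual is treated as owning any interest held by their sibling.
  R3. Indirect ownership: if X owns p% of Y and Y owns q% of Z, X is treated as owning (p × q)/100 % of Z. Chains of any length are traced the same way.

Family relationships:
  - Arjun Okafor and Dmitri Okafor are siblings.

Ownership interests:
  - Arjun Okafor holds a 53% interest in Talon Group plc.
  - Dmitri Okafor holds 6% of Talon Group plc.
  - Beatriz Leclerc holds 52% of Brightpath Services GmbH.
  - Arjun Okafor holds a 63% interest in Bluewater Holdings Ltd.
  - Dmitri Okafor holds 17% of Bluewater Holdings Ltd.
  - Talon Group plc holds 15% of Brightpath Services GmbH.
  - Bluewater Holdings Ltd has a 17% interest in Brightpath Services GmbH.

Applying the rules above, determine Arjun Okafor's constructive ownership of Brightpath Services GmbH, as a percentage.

By sibling attribution (R2), Arjun Okafor is treated as also owning Dmitri Okafor's interest in Talon Group plc, giving 53% + 6% = 59%.
By sibling attribution (R2), Arjun Okafor is treated as also owning Dmitri Okafor's interest in Bluewater Holdings Ltd, giving 63% + 17% = 80%.
Chain via Talon Group plc (R3): 59% × 15% = 8.85% of Brightpath Services GmbH.
Chain via Bluewater Holdings Ltd (R3): 80% × 17% = 13.6% of Brightpath Services GmbH.
Aggregating (R1): 8.85% + 13.6% = 22.45%.

22.45%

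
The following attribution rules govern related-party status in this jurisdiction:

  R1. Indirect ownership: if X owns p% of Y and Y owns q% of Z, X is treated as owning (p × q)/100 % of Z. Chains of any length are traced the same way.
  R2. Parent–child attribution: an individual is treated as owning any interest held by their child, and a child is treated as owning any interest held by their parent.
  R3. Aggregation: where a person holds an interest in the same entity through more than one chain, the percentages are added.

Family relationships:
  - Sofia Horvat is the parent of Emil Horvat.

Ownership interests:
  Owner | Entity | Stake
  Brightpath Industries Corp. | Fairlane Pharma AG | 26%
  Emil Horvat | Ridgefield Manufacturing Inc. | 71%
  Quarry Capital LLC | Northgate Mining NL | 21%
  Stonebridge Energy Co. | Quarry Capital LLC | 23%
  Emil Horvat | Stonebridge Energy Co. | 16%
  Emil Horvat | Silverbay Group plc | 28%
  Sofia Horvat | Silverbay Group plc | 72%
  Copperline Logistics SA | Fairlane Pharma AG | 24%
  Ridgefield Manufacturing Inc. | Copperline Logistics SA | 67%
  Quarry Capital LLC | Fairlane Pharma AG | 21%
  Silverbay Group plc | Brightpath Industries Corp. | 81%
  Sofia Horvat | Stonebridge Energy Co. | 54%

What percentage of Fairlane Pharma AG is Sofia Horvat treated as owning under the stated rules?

35.8578%

By parent–child attribution (R2), Sofia Horvat is treated as also owning Emil Horvat's interest in Stonebridge Energy Co, giving 54% + 16% = 70%.
By parent–child attribution (R2), Sofia Horvat is treated as also owning Emil Horvat's interest in Silverbay Group plc, giving 72% + 28% = 100%.
By parent–child attribution (R2), Sofia Horvat is treated as owning Emil Horvat's 71% interest in Ridgefield Manufacturing Inc.
Chain via Stonebridge Energy Co. → Quarry Capital LLC (R1): 70% × 23% × 21% = 3.381% of Fairlane Pharma AG.
Chain via Silverbay Group plc → Brightpath Industries Corp. (R1): 100% × 81% × 26% = 21.06% of Fairlane Pharma AG.
Chain via Ridgefield Manufacturing Inc. → Copperline Logistics SA (R1): 71% × 67% × 24% = 11.4168% of Fairlane Pharma AG.
Aggregating (R3): 3.381% + 21.06% + 11.4168% = 35.8578%.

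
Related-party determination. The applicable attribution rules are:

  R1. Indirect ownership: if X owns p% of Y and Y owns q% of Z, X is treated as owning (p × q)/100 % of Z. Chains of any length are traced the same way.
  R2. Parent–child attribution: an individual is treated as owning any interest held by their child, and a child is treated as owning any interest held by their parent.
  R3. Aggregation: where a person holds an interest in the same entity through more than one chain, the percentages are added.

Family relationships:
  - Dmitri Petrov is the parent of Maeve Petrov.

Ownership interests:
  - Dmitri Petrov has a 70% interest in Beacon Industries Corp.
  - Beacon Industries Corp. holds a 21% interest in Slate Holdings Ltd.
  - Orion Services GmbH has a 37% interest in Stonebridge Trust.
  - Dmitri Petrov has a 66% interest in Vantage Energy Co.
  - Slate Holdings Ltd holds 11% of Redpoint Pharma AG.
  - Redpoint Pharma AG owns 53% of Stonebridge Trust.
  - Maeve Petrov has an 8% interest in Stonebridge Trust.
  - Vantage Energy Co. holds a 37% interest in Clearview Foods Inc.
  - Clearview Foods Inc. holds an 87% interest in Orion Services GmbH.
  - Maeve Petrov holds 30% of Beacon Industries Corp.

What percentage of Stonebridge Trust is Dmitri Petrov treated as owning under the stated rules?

17.085098%

By parent–child attribution (R2), Dmitri Petrov is treated as also owning Maeve Petrov's interest in Beacon Industries Corp, giving 70% + 30% = 100%.
By parent–child attribution (R2), Dmitri Petrov is treated as owning Maeve Petrov's 8% interest in Stonebridge Trust.
Chain via Beacon Industries Corp. → Slate Holdings Ltd → Redpoint Pharma AG (R1): 100% × 21% × 11% × 53% = 1.2243% of Stonebridge Trust.
Chain via Vantage Energy Co. → Clearview Foods Inc. → Orion Services GmbH (R1): 66% × 37% × 87% × 37% = 7.860798% of Stonebridge Trust.
Direct interest in Stonebridge Trust: 8%.
Aggregating (R3): 1.2243% + 7.860798% + 8% = 17.085098%.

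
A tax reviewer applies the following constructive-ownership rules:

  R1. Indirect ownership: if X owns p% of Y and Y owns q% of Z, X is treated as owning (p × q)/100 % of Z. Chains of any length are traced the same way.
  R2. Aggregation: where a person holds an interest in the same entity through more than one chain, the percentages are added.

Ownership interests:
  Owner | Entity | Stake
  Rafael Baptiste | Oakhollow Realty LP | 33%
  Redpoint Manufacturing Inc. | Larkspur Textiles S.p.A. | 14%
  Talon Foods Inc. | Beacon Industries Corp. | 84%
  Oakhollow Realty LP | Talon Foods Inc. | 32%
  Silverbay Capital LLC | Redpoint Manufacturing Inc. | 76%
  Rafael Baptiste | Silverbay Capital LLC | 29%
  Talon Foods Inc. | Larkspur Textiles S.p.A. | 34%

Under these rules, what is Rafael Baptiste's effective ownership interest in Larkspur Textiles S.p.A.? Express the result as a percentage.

Chain via Oakhollow Realty LP → Talon Foods Inc. (R1): 33% × 32% × 34% = 3.5904% of Larkspur Textiles S.p.A.
Chain via Silverbay Capital LLC → Redpoint Manufacturing Inc. (R1): 29% × 76% × 14% = 3.0856% of Larkspur Textiles S.p.A.
Aggregating (R2): 3.5904% + 3.0856% = 6.676%.

6.676%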